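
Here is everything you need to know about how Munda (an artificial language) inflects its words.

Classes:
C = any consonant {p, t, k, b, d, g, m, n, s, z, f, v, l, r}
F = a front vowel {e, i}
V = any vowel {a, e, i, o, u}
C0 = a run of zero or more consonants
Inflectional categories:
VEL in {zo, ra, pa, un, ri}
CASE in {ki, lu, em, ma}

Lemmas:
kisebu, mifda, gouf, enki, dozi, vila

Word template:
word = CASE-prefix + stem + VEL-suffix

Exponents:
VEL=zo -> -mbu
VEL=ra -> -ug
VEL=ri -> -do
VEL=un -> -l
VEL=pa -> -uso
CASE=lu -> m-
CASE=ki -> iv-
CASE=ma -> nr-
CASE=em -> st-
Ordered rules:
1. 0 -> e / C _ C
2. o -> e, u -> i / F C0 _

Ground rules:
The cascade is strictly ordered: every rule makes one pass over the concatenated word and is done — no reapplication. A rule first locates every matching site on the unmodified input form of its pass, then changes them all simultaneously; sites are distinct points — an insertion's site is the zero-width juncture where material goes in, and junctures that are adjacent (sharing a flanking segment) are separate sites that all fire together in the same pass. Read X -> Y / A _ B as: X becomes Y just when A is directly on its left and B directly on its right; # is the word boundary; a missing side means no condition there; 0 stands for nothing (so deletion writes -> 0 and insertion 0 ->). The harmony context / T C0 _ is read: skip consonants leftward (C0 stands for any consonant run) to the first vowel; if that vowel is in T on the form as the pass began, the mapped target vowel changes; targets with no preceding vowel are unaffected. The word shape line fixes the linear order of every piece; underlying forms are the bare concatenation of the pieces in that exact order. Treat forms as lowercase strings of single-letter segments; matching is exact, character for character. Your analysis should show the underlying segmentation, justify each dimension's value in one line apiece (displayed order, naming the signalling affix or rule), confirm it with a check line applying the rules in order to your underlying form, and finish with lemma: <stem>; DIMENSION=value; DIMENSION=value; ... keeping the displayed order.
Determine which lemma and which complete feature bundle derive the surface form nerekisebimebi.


underlying: nr-kisebu-mbu
VEL=zo - signalled by the affix -mbu
CASE=ma - signalled by the affix nr-
check: nrkisebumbu -> nerekisebumebu -> nerekisebimebi
lemma: kisebu; VEL=zo; CASE=ma


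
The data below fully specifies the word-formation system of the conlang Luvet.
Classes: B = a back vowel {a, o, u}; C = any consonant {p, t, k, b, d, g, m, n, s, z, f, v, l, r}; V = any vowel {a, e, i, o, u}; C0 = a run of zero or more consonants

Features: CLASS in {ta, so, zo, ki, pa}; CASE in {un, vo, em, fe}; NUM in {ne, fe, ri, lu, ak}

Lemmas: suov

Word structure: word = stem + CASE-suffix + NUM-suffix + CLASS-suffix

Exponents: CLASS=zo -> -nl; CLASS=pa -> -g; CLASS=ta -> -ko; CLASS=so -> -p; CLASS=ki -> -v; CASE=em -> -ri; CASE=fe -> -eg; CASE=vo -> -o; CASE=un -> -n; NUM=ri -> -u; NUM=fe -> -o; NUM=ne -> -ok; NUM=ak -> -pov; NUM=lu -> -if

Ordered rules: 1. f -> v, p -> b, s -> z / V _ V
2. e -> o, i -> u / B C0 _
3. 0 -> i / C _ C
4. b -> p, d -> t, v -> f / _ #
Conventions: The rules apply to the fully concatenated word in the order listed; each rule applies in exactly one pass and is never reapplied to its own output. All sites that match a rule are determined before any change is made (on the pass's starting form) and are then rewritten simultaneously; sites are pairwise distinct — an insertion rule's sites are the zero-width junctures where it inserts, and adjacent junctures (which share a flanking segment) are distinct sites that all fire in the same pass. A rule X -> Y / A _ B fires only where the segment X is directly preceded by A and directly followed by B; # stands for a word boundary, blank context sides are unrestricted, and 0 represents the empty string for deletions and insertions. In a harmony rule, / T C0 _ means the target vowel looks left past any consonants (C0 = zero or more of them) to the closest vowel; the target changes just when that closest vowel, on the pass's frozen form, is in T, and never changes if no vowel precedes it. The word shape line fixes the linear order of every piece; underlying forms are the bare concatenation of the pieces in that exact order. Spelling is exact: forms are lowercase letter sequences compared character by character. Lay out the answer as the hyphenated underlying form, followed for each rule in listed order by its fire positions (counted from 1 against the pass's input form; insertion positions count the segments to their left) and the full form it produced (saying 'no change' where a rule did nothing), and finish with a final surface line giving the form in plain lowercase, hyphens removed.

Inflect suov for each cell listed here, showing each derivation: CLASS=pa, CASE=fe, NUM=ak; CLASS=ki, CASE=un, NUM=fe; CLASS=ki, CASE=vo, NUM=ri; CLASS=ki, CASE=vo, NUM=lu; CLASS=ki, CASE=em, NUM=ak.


cell CLASS=pa, CASE=fe, NUM=ak:
underlying: suov-eg-pov-g
1. f -> v, p -> b, s -> z / V _ V: no change
2. e -> o, i -> u / B C0 _: fires at position(s) 5: suovogpovg
3. 0 -> i / C _ C: inserts after position(s) 6, 9: suovogipovig
4. b -> p, d -> t, v -> f / _ #: no change
surface: suovogipovig

cell CLASS=ki, CASE=un, NUM=fe:
underlying: suov-n-o-v
1. f -> v, p -> b, s -> z / V _ V: no change
2. e -> o, i -> u / B C0 _: no change
3. 0 -> i / C _ C: inserts after position(s) 4: suovinov
4. b -> p, d -> t, v -> f / _ #: fires at position(s) 8: suovinof
surface: suovinof

cell CLASS=ki, CASE=vo, NUM=ri:
underlying: suov-o-u-v
1. f -> v, p -> b, s -> z / V _ V: no change
2. e -> o, i -> u / B C0 _: no change
3. 0 -> i / C _ C: no change
4. b -> p, d -> t, v -> f / _ #: fires at position(s) 7: suovouf
surface: suovouf

cell CLASS=ki, CASE=vo, NUM=lu:
underlying: suov-o-if-v
1. f -> v, p -> b, s -> z / V _ V: no change
2. e -> o, i -> u / B C0 _: fires at position(s) 6: suovoufv
3. 0 -> i / C _ C: inserts after position(s) 7: suovoufiv
4. b -> p, d -> t, v -> f / _ #: fires at position(s) 9: suovoufif
surface: suovoufif

cell CLASS=ki, CASE=em, NUM=ak:
underlying: suov-ri-pov-v
1. f -> v, p -> b, s -> z / V _ V: fires at position(s) 7: suovribovv
2. e -> o, i -> u / B C0 _: fires at position(s) 6: suovrubovv
3. 0 -> i / C _ C: inserts after position(s) 4, 9: suoviruboviv
4. b -> p, d -> t, v -> f / _ #: fires at position(s) 12: suovirubovif
surface: suovirubovif


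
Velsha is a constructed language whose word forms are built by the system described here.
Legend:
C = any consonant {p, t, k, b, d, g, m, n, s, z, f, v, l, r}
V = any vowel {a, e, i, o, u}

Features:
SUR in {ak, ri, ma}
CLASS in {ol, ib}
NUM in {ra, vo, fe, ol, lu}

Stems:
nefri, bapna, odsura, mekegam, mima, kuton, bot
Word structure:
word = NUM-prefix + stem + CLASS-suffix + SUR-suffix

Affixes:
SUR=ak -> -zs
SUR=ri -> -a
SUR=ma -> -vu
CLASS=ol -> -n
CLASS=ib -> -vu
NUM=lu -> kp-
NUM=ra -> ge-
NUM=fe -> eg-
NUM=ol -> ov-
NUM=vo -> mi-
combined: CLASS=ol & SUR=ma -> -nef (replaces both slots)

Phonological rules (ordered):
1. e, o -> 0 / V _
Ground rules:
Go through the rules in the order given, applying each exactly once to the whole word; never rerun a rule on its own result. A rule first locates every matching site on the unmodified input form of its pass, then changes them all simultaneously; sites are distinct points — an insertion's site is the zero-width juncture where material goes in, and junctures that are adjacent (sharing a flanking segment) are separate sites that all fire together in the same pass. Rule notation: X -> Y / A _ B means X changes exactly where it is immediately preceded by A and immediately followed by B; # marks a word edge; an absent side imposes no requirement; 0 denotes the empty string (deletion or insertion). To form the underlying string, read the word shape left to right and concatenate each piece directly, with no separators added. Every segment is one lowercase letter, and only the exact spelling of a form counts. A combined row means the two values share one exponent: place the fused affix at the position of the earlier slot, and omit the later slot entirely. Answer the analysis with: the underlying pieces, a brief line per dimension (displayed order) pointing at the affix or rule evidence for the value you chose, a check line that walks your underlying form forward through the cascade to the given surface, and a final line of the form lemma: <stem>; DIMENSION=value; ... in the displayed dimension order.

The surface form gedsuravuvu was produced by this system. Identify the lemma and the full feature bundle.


underlying: ge-odsura-vu-vu
SUR=ma - signalled by the affix -vu
CLASS=ib - signalled by the affix -vu
NUM=ra - signalled by the affix ge-
check: geodsuravuvu -> gedsuravuvu
lemma: odsura; SUR=ma; CLASS=ib; NUM=ra


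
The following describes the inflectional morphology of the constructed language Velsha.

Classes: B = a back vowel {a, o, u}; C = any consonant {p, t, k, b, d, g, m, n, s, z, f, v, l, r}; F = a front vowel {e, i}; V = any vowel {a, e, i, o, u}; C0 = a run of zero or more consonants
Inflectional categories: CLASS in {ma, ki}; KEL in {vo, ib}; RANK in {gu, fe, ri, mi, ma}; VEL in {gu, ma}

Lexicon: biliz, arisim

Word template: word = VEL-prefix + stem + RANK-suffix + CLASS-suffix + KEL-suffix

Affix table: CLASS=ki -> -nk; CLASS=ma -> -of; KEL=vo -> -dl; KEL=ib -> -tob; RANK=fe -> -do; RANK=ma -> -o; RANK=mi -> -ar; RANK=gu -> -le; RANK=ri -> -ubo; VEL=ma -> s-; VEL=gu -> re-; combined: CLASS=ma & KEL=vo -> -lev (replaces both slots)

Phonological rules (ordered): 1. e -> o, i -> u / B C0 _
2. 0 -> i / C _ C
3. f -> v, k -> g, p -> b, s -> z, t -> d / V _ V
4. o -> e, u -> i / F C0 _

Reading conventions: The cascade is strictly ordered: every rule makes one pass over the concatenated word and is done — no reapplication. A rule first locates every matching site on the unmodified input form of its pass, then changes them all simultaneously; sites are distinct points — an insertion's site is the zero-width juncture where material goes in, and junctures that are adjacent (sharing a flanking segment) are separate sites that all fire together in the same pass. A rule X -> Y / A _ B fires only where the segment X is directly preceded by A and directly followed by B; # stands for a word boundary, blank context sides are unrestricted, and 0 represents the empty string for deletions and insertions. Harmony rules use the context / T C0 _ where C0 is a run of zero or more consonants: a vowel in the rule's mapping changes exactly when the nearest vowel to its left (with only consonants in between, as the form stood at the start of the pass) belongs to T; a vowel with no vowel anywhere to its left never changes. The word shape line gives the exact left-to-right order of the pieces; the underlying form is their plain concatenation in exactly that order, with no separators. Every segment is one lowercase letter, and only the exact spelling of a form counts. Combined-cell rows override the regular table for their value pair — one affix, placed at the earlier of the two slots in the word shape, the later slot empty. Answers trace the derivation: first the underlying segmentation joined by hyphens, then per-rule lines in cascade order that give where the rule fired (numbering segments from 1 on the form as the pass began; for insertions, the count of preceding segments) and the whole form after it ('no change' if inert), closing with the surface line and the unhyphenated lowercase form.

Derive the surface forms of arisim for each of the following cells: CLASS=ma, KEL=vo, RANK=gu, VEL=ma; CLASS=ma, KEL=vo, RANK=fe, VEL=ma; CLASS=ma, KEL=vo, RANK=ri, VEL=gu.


cell CLASS=ma, KEL=vo, RANK=gu, VEL=ma:
underlying: s-arisim-le-lev
1. e -> o, i -> u / B C0 _: fires at position(s) 4: sarusimlelev
2. 0 -> i / C _ C: inserts after position(s) 7: sarusimilelev
3. f -> v, k -> g, p -> b, s -> z, t -> d / V _ V: fires at position(s) 5: saruzimilelev
4. o -> e, u -> i / F C0 _: no change
surface: saruzimilelev

cell CLASS=ma, KEL=vo, RANK=fe, VEL=ma:
underlying: s-arisim-do-lev
1. e -> o, i -> u / B C0 _: fires at position(s) 4, 11: sarusimdolov
2. 0 -> i / C _ C: inserts after position(s) 7: sarusimidolov
3. f -> v, k -> g, p -> b, s -> z, t -> d / V _ V: fires at position(s) 5: saruzimidolov
4. o -> e, u -> i / F C0 _: fires at position(s) 10: saruzimidelov
surface: saruzimidelov

cell CLASS=ma, KEL=vo, RANK=ri, VEL=gu:
underlying: re-arisim-ubo-lev
1. e -> o, i -> u / B C0 _: fires at position(s) 5, 13: rearusimubolov
2. 0 -> i / C _ C: no change
3. f -> v, k -> g, p -> b, s -> z, t -> d / V _ V: fires at position(s) 6: rearuzimubolov
4. o -> e, u -> i / F C0 _: fires at position(s) 9: rearuzimibolov
surface: rearuzimibolov


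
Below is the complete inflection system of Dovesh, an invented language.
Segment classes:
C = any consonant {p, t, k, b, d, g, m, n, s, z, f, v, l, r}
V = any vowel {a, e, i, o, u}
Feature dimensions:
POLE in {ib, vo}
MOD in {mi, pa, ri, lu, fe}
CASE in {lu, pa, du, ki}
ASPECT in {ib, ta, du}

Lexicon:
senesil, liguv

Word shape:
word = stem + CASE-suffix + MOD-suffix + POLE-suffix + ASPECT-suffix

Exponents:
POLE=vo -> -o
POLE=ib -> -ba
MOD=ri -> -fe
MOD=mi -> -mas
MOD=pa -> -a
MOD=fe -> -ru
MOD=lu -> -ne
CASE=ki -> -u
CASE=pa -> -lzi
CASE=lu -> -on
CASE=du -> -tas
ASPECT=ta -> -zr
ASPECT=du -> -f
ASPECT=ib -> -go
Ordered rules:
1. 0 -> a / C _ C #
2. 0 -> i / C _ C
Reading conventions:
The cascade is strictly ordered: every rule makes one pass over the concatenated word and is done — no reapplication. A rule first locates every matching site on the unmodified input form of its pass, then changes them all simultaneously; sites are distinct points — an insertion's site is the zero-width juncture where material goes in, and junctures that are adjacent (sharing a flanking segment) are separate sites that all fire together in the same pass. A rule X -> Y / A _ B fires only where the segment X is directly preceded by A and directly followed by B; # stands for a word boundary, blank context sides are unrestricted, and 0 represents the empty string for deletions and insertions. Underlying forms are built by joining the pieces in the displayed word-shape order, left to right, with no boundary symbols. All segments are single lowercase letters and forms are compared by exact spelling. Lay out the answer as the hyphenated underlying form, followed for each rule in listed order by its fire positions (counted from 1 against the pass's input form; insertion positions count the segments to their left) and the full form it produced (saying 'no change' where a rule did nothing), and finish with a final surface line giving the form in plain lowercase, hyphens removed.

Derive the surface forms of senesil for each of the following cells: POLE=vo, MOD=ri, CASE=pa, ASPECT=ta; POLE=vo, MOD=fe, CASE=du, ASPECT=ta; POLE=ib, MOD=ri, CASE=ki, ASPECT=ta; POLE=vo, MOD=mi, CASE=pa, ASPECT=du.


cell POLE=vo, MOD=ri, CASE=pa, ASPECT=ta:
underlying: senesil-lzi-fe-o-zr
1. 0 -> a / C _ C #: inserts after position(s) 14: senesillzifeozar
2. 0 -> i / C _ C: inserts after position(s) 7, 8: senesililizifeozar
surface: senesililizifeozar

cell POLE=vo, MOD=fe, CASE=du, ASPECT=ta:
underlying: senesil-tas-ru-o-zr
1. 0 -> a / C _ C #: inserts after position(s) 14: senesiltasruozar
2. 0 -> i / C _ C: inserts after position(s) 7, 10: senesilitasiruozar
surface: senesilitasiruozar

cell POLE=ib, MOD=ri, CASE=ki, ASPECT=ta:
underlying: senesil-u-fe-ba-zr
1. 0 -> a / C _ C #: inserts after position(s) 13: senesilufebazar
2. 0 -> i / C _ C: no change
surface: senesilufebazar

cell POLE=vo, MOD=mi, CASE=pa, ASPECT=du:
underlying: senesil-lzi-mas-o-f
1. 0 -> a / C _ C #: no change
2. 0 -> i / C _ C: inserts after position(s) 7, 8: senesililizimasof
surface: senesililizimasof


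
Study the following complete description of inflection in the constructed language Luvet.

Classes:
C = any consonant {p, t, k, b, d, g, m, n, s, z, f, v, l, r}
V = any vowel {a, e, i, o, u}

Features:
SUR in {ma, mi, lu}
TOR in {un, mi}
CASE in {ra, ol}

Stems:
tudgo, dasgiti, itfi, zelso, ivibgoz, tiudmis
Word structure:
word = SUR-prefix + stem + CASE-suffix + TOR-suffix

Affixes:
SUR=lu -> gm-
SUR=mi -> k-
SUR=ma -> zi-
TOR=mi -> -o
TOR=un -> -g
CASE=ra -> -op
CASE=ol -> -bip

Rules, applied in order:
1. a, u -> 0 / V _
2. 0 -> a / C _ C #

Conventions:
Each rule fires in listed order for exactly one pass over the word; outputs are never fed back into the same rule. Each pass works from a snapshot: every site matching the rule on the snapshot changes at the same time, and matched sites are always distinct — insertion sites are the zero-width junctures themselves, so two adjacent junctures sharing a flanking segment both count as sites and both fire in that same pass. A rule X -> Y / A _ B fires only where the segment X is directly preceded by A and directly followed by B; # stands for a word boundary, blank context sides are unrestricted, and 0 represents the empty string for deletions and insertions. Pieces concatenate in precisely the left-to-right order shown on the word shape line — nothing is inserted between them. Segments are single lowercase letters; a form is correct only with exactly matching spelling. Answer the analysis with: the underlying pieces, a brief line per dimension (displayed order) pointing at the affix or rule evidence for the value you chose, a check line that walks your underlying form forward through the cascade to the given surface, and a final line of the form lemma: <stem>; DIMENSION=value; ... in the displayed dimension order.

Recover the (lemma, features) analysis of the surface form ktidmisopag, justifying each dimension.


underlying: k-tiudmis-op-g
SUR=mi - signalled by the affix k-
TOR=un - signalled by the affix -g
CASE=ra - signalled by the affix -op
check: ktiudmisopg -> ktidmisopg -> ktidmisopag
lemma: tiudmis; SUR=mi; TOR=un; CASE=ra


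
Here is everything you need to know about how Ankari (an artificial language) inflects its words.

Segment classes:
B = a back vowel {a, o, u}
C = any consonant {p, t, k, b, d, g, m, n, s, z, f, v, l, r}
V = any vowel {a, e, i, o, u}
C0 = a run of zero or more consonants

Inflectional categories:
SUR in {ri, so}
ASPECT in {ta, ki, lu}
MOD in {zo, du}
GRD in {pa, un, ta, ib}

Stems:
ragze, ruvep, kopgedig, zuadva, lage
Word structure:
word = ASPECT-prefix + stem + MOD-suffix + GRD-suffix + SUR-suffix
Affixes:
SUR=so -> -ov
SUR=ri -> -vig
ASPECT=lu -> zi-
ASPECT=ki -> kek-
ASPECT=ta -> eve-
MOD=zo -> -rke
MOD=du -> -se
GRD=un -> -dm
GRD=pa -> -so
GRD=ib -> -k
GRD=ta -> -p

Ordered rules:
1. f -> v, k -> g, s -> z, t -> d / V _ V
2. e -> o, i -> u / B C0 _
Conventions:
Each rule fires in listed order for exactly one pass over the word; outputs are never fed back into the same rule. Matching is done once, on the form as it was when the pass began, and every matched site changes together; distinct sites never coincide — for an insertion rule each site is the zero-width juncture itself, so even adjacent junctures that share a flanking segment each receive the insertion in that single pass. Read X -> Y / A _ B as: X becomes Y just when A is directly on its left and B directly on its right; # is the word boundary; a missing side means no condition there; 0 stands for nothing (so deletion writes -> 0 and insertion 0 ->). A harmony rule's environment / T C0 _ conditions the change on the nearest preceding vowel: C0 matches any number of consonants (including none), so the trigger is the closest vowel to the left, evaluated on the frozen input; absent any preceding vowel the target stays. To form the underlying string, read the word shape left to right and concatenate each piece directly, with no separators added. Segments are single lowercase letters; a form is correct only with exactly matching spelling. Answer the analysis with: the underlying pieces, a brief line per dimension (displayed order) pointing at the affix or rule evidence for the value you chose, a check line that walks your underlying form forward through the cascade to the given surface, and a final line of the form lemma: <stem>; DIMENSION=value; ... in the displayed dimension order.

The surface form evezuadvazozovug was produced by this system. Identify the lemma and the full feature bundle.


underlying: eve-zuadva-se-so-vig
SUR=ri - signalled by the affix -vig
ASPECT=ta - signalled by the affix eve-
MOD=du - signalled by the affix -se
GRD=pa - signalled by the affix -so
check: evezuadvasesovig -> evezuadvazezovig -> evezuadvazozovug
lemma: zuadva; SUR=ri; ASPECT=ta; MOD=du; GRD=pa


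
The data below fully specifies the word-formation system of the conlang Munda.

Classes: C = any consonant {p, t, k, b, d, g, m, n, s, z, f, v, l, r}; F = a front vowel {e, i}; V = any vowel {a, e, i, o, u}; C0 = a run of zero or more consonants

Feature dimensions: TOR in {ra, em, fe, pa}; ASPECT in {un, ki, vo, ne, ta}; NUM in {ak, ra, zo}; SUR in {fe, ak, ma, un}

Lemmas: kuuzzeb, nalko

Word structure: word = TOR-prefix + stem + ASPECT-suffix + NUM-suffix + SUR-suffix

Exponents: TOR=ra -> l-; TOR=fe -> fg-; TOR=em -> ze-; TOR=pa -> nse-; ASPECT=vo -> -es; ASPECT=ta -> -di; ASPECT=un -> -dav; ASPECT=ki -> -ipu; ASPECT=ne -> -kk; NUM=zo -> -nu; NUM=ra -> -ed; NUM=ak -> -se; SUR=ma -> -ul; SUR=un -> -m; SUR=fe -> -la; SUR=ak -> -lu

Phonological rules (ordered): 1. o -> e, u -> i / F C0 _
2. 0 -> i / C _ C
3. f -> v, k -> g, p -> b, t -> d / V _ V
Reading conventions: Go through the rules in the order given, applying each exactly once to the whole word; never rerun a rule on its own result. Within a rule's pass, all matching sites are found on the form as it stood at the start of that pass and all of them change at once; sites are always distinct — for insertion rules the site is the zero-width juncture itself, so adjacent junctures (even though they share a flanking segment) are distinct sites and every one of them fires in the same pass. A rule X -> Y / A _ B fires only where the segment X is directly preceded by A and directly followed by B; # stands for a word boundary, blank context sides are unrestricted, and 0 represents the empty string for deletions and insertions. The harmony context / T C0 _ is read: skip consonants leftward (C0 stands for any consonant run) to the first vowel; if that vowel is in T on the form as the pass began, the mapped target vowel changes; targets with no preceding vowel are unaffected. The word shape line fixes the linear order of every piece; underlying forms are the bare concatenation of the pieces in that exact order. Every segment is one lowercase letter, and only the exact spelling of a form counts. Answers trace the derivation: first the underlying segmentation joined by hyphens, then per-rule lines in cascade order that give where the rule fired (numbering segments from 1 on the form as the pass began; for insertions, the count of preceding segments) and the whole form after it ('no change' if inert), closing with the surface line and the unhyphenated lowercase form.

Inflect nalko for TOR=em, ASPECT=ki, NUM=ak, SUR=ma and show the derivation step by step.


underlying: ze-nalko-ipu-se-ul
1. o -> e, u -> i / F C0 _: fires at position(s) 10, 13: zenalkoipiseil
2. 0 -> i / C _ C: inserts after position(s) 5: zenalikoipiseil
3. f -> v, k -> g, p -> b, t -> d / V _ V: fires at position(s) 7, 10: zenaligoibiseil
surface: zenaligoibiseil


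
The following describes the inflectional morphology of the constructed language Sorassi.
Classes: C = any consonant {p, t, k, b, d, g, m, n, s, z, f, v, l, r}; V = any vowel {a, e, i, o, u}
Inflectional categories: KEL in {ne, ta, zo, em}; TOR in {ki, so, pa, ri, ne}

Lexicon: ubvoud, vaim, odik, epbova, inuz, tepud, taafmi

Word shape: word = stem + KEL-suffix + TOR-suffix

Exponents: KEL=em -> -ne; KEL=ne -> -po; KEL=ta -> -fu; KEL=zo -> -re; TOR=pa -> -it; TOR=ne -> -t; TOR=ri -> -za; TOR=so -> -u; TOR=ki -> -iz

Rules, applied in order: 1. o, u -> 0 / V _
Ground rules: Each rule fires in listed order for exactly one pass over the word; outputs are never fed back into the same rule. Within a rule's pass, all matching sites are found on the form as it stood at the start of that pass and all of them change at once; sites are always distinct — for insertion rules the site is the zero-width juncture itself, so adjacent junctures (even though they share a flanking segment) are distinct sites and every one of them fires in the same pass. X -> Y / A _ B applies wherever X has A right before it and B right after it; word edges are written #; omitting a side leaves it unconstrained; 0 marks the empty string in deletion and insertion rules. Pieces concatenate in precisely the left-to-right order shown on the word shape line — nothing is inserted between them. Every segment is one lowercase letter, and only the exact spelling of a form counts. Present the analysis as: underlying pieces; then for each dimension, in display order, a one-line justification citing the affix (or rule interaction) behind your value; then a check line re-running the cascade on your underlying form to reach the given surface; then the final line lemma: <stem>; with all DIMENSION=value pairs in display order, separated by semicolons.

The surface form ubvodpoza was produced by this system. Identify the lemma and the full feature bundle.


underlying: ubvoud-po-za
KEL=ne - signalled by the affix -po
TOR=ri - signalled by the affix -za
check: ubvoudpoza -> ubvodpoza
lemma: ubvoud; KEL=ne; TOR=ri


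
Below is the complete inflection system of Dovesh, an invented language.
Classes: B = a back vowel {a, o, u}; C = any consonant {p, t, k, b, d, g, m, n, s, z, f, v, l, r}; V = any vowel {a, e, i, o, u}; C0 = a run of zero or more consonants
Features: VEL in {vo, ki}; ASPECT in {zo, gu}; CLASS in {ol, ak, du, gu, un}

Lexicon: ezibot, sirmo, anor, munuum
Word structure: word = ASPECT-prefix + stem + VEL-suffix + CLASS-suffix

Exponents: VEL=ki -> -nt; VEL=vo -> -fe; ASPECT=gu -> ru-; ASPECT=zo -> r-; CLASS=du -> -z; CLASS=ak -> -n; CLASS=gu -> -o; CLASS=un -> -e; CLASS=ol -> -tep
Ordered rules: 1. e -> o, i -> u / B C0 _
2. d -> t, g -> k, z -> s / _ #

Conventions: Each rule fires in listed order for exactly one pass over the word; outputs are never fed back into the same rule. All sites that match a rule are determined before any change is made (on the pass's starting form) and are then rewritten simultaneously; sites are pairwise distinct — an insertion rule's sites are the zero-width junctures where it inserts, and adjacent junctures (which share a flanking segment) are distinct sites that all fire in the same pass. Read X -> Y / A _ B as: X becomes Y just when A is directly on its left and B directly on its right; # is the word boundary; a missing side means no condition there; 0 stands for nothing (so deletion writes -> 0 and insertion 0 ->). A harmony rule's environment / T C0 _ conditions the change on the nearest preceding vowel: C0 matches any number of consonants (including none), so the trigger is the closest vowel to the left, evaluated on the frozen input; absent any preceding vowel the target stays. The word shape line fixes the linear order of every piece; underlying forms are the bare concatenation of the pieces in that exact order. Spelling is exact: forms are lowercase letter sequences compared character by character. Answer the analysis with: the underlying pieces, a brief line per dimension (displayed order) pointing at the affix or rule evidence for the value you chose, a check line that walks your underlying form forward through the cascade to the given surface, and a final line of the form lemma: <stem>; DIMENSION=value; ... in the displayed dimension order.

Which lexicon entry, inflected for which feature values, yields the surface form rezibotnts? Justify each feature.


underlying: r-ezibot-nt-z
VEL=ki - signalled by the affix -nt
ASPECT=zo - signalled by the affix r-
CLASS=du - signalled by the affix -z
check: rezibotntz -> rezibotntz -> rezibotnts
lemma: ezibot; VEL=ki; ASPECT=zo; CLASS=du


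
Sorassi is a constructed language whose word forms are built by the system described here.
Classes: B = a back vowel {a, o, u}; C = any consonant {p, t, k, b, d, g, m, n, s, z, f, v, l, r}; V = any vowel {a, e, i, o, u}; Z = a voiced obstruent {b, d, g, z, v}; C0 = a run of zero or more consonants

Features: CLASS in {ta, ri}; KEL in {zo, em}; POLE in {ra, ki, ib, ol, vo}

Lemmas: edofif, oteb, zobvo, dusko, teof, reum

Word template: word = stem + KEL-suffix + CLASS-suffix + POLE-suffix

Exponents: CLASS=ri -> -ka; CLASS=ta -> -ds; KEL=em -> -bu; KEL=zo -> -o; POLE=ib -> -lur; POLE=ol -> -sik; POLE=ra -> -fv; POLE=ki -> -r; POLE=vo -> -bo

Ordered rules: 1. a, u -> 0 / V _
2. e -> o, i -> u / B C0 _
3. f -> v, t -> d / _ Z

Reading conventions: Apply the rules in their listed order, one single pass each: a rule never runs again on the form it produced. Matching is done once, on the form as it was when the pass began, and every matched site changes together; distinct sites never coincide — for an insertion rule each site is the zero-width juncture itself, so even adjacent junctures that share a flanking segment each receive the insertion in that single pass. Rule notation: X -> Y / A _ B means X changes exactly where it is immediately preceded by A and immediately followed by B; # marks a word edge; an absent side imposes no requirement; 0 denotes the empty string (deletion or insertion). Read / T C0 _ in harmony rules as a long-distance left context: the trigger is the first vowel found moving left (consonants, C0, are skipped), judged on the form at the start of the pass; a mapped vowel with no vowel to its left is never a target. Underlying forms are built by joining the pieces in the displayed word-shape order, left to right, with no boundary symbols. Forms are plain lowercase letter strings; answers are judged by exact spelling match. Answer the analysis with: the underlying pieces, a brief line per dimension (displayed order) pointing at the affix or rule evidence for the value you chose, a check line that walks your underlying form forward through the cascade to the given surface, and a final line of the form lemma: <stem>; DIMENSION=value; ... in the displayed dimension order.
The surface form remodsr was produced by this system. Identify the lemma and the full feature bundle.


underlying: reum-o-ds-r
CLASS=ta - signalled by the affix -ds
KEL=zo - signalled by the affix -o
POLE=ki - signalled by the affix -r
check: reumodsr -> remodsr -> remodsr -> remodsr
lemma: reum; CLASS=ta; KEL=zo; POLE=ki


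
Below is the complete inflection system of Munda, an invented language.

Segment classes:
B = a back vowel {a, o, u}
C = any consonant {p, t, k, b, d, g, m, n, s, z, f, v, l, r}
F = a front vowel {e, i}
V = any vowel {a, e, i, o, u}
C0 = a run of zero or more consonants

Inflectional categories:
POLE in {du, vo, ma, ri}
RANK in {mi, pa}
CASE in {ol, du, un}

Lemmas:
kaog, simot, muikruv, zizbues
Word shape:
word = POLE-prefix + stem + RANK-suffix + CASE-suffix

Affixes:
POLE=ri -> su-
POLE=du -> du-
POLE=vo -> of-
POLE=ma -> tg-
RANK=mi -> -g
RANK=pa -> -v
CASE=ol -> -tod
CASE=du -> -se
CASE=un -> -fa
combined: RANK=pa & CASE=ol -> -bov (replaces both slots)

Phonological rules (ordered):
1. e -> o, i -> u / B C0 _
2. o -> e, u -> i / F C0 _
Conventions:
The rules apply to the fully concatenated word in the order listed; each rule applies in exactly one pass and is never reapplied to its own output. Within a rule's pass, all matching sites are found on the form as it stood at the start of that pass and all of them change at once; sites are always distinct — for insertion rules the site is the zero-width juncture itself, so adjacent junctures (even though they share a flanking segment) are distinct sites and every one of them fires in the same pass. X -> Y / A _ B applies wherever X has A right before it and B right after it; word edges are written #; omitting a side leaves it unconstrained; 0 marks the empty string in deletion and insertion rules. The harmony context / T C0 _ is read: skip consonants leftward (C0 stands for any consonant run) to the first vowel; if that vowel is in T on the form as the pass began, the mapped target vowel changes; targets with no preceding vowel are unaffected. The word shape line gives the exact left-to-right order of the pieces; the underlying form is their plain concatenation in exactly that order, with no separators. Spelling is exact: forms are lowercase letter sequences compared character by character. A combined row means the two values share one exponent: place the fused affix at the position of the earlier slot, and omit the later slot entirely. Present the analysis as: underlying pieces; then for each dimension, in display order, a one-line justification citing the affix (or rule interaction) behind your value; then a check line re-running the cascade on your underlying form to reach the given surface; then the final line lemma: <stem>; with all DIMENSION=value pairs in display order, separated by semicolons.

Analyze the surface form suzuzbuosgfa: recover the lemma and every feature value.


underlying: su-zizbues-g-fa
POLE=ri - signalled by the affix su-
RANK=mi - signalled by the affix -g
CASE=un - signalled by the affix -fa
check: suzizbuesgfa -> suzuzbuosgfa -> suzuzbuosgfa
lemma: zizbues; POLE=ri; RANK=mi; CASE=un


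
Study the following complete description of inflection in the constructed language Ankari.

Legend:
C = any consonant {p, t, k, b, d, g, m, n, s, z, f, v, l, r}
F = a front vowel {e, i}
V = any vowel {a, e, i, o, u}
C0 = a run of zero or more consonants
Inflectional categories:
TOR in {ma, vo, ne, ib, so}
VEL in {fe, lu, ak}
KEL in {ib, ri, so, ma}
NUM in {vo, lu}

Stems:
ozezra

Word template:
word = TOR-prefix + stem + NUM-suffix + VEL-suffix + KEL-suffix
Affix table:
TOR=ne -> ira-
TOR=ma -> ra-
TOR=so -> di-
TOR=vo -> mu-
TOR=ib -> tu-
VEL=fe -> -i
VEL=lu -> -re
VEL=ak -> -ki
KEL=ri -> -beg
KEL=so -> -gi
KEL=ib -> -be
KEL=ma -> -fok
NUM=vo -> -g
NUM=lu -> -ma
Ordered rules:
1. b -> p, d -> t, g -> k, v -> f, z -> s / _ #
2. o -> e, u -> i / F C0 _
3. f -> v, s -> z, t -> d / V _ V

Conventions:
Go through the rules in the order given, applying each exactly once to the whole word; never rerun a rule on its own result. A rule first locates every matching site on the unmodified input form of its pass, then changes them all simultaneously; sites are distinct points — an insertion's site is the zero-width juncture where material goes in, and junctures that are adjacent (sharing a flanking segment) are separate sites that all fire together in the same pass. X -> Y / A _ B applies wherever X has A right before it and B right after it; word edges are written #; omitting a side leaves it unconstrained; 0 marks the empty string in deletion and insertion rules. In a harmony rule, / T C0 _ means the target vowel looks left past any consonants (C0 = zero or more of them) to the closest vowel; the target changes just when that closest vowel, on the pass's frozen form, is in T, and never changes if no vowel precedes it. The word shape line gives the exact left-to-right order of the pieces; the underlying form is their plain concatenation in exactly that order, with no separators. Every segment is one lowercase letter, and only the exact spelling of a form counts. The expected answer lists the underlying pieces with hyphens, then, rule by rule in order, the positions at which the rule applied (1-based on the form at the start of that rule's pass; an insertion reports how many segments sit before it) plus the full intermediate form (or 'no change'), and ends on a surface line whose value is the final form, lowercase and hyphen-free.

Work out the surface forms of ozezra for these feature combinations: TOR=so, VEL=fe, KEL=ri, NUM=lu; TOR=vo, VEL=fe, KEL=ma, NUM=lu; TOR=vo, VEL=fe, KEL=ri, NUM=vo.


cell TOR=so, VEL=fe, KEL=ri, NUM=lu:
underlying: di-ozezra-ma-i-beg
1. b -> p, d -> t, g -> k, v -> f, z -> s / _ #: fires at position(s) 14: diozezramaibek
2. o -> e, u -> i / F C0 _: fires at position(s) 3: diezezramaibek
3. f -> v, s -> z, t -> d / V _ V: no change
surface: diezezramaibek

cell TOR=vo, VEL=fe, KEL=ma, NUM=lu:
underlying: mu-ozezra-ma-i-fok
1. b -> p, d -> t, g -> k, v -> f, z -> s / _ #: no change
2. o -> e, u -> i / F C0 _: fires at position(s) 13: muozezramaifek
3. f -> v, s -> z, t -> d / V _ V: fires at position(s) 12: muozezramaivek
surface: muozezramaivek

cell TOR=vo, VEL=fe, KEL=ri, NUM=vo:
underlying: mu-ozezra-g-i-beg
1. b -> p, d -> t, g -> k, v -> f, z -> s / _ #: fires at position(s) 13: muozezragibek
2. o -> e, u -> i / F C0 _: no change
3. f -> v, s -> z, t -> d / V _ V: no change
surface: muozezragibek


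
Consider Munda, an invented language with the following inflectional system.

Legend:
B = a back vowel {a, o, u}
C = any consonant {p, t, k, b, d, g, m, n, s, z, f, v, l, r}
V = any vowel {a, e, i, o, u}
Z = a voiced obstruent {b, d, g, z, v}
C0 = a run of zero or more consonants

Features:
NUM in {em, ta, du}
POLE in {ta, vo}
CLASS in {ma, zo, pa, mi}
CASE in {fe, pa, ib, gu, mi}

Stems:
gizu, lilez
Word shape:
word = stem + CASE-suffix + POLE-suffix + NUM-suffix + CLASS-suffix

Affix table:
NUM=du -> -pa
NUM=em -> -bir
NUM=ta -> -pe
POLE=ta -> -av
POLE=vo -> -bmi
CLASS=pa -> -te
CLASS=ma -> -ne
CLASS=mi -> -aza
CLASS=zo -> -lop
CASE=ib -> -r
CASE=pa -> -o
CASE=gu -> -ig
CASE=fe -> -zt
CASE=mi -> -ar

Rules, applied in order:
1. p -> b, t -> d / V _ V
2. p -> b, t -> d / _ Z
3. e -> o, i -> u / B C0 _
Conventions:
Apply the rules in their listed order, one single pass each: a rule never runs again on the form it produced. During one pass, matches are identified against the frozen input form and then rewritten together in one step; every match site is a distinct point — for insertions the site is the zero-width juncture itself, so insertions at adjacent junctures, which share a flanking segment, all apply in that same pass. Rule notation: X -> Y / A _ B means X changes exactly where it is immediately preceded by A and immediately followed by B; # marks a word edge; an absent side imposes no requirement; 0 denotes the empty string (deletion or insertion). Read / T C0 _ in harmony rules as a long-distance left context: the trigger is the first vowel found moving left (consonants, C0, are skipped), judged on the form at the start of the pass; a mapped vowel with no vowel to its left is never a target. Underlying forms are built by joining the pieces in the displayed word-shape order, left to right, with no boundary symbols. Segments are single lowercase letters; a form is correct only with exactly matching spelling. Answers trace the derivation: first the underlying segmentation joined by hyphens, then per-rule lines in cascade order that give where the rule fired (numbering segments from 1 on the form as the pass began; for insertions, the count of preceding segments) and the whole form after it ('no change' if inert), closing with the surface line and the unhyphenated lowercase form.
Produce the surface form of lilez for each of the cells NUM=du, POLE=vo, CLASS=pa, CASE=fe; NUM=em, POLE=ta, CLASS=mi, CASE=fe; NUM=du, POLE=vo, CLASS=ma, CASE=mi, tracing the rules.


cell NUM=du, POLE=vo, CLASS=pa, CASE=fe:
underlying: lilez-zt-bmi-pa-te
1. p -> b, t -> d / V _ V: fires at position(s) 11, 13: lilezztbmibade
2. p -> b, t -> d / _ Z: fires at position(s) 7: lilezzdbmibade
3. e -> o, i -> u / B C0 _: fires at position(s) 14: lilezzdbmibado
surface: lilezzdbmibado

cell NUM=em, POLE=ta, CLASS=mi, CASE=fe:
underlying: lilez-zt-av-bir-aza
1. p -> b, t -> d / V _ V: no change
2. p -> b, t -> d / _ Z: no change
3. e -> o, i -> u / B C0 _: fires at position(s) 11: lilezztavburaza
surface: lilezztavburaza

cell NUM=du, POLE=vo, CLASS=ma, CASE=mi:
underlying: lilez-ar-bmi-pa-ne
1. p -> b, t -> d / V _ V: fires at position(s) 11: lilezarbmibane
2. p -> b, t -> d / _ Z: no change
3. e -> o, i -> u / B C0 _: fires at position(s) 10, 14: lilezarbmubano
surface: lilezarbmubano


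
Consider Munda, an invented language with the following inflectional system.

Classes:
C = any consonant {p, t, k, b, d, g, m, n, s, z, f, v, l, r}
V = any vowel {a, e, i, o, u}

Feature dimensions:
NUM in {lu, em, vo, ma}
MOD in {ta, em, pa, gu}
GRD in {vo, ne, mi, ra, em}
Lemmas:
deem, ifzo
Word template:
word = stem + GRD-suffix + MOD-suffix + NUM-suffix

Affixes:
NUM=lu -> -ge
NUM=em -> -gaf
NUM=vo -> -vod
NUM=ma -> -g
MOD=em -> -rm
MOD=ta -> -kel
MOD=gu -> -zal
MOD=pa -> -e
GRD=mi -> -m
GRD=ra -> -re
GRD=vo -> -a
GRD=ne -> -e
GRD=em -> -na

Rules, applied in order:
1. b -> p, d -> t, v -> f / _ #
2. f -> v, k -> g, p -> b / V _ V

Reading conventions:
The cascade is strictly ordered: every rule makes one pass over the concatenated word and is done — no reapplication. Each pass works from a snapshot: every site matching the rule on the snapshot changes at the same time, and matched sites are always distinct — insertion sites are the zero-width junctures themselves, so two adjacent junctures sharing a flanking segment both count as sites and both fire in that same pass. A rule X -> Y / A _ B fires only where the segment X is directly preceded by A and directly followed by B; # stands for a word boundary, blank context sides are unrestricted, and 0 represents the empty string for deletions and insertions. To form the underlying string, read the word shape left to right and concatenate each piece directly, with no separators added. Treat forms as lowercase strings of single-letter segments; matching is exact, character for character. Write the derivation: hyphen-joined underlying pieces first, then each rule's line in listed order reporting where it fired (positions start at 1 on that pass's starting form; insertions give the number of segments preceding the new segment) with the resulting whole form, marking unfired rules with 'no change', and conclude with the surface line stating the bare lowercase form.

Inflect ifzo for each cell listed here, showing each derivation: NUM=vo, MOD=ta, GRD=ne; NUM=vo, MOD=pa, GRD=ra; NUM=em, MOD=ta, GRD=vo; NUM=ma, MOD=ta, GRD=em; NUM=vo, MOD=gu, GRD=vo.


cell NUM=vo, MOD=ta, GRD=ne:
underlying: ifzo-e-kel-vod
1. b -> p, d -> t, v -> f / _ #: fires at position(s) 11: ifzoekelvot
2. f -> v, k -> g, p -> b / V _ V: fires at position(s) 6: ifzoegelvot
surface: ifzoegelvot

cell NUM=vo, MOD=pa, GRD=ra:
underlying: ifzo-re-e-vod
1. b -> p, d -> t, v -> f / _ #: fires at position(s) 10: ifzoreevot
2. f -> v, k -> g, p -> b / V _ V: no change
surface: ifzoreevot

cell NUM=em, MOD=ta, GRD=vo:
underlying: ifzo-a-kel-gaf
1. b -> p, d -> t, v -> f / _ #: no change
2. f -> v, k -> g, p -> b / V _ V: fires at position(s) 6: ifzoagelgaf
surface: ifzoagelgaf

cell NUM=ma, MOD=ta, GRD=em:
underlying: ifzo-na-kel-g
1. b -> p, d -> t, v -> f / _ #: no change
2. f -> v, k -> g, p -> b / V _ V: fires at position(s) 7: ifzonagelg
surface: ifzonagelg

cell NUM=vo, MOD=gu, GRD=vo:
underlying: ifzo-a-zal-vod
1. b -> p, d -> t, v -> f / _ #: fires at position(s) 11: ifzoazalvot
2. f -> v, k -> g, p -> b / V _ V: no change
surface: ifzoazalvot
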